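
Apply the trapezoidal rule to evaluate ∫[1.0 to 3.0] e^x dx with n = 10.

f(x) = e^x
a = 1.0, b = 3.0, n = 10
h = (b - a)/n = 0.200000

Trapezoidal rule: (h/2)[f(x₀) + 2f(x₁) + 2f(x₂) + ... + f(xₙ)]

x_0 = 1.0000, f(x_0) = 2.718282, coefficient = 1
x_1 = 1.2000, f(x_1) = 3.320117, coefficient = 2
x_2 = 1.4000, f(x_2) = 4.055200, coefficient = 2
x_3 = 1.6000, f(x_3) = 4.953032, coefficient = 2
x_4 = 1.8000, f(x_4) = 6.049647, coefficient = 2
x_5 = 2.0000, f(x_5) = 7.389056, coefficient = 2
x_6 = 2.2000, f(x_6) = 9.025013, coefficient = 2
x_7 = 2.4000, f(x_7) = 11.023176, coefficient = 2
x_8 = 2.6000, f(x_8) = 13.463738, coefficient = 2
x_9 = 2.8000, f(x_9) = 16.444647, coefficient = 2
x_10 = 3.0000, f(x_10) = 20.085537, coefficient = 1

I ≈ (0.200000/2) × 174.251074 = 17.425107
Exact value: 17.367255
Error: 0.057852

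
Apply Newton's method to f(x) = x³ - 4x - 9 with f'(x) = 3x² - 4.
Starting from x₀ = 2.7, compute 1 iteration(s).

f(x) = x³ - 4x - 9
f'(x) = 3x² - 4
x₀ = 2.7

Newton-Raphson formula: x_{n+1} = x_n - f(x_n)/f'(x_n)

Iteration 1:
  f(2.700000) = -0.117000
  f'(2.700000) = 17.870000
  x_1 = 2.700000 - (-0.117000)/17.870000 = 2.706547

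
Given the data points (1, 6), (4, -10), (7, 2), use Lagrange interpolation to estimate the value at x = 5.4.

Lagrange interpolation formula:
P(x) = Σ yᵢ × Lᵢ(x)
where Lᵢ(x) = Π_{j≠i} (x - xⱼ)/(xᵢ - xⱼ)

L_0(5.4) = (5.4 - 4)/(1 - 4) × (5.4 - 7)/(1 - 7) = -0.124444
L_1(5.4) = (5.4 - 1)/(4 - 1) × (5.4 - 7)/(4 - 7) = 0.782222
L_2(5.4) = (5.4 - 1)/(7 - 1) × (5.4 - 4)/(7 - 4) = 0.342222

P(5.4) = 6×L_0(5.4) + (-10)×L_1(5.4) + 2×L_2(5.4)
P(5.4) = -7.884444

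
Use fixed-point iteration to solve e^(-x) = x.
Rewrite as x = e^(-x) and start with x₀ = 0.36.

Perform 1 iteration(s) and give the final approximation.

Equation: e^(-x) = x
Fixed-point form: x = e^(-x)
x₀ = 0.36

x_1 = g(0.360000) = 0.697676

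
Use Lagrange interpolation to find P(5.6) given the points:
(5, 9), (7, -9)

Lagrange interpolation formula:
P(x) = Σ yᵢ × Lᵢ(x)
where Lᵢ(x) = Π_{j≠i} (x - xⱼ)/(xᵢ - xⱼ)

L_0(5.6) = (5.6 - 7)/(5 - 7) = 0.700000
L_1(5.6) = (5.6 - 5)/(7 - 5) = 0.300000

P(5.6) = 9×L_0(5.6) + (-9)×L_1(5.6)
P(5.6) = 3.600000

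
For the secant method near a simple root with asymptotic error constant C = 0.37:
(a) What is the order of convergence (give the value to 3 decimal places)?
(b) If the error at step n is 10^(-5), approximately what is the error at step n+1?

(a) Secant method has superlinear convergence with order φ = (1+√5)/2 ≈ 1.618.
    This means |e_{n+1}| ≈ C|e_n|^1.618.

(b) With |e_n| = 10^(-5) and C = 0.37:
    |e_{n+1}| ≈ 0.37 × (10^(-5))^1.618 = 0.37 × 10^(-8.09)

(a) ≈ 1.618 (golden ratio); (b) |e_{n+1}| ≈ 3.006e-09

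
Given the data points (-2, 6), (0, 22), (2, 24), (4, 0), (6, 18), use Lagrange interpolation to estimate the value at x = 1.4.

Lagrange interpolation formula:
P(x) = Σ yᵢ × Lᵢ(x)
where Lᵢ(x) = Π_{j≠i} (x - xⱼ)/(xᵢ - xⱼ)

L_0(1.4) = (1.4 - 0)/(-2 - 0) × (1.4 - 2)/(-2 - 2) × (1.4 - 4)/(-2 - 4) × (1.4 - 6)/(-2 - 6) = -0.026163
L_1(1.4) = (1.4 - (-2))/(0 - (-2)) × (1.4 - 2)/(0 - 2) × (1.4 - 4)/(0 - 4) × (1.4 - 6)/(0 - 6) = 0.254150
L_2(1.4) = (1.4 - (-2))/(2 - (-2)) × (1.4 - 0)/(2 - 0) × (1.4 - 4)/(2 - 4) × (1.4 - 6)/(2 - 6) = 0.889525
L_3(1.4) = (1.4 - (-2))/(4 - (-2)) × (1.4 - 0)/(4 - 0) × (1.4 - 2)/(4 - 2) × (1.4 - 6)/(4 - 6) = -0.136850
L_4(1.4) = (1.4 - (-2))/(6 - (-2)) × (1.4 - 0)/(6 - 0) × (1.4 - 2)/(6 - 2) × (1.4 - 4)/(6 - 4) = 0.019338

P(1.4) = 6×L_0(1.4) + 22×L_1(1.4) + 24×L_2(1.4) + 0×L_3(1.4) + 18×L_4(1.4)
P(1.4) = 27.131000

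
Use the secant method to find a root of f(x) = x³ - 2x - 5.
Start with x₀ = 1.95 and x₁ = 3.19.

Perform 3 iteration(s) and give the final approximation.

f(x) = x³ - 2x - 5
x₀ = 1.95, x₁ = 3.19

Secant formula: x_{n+1} = x_n - f(x_n)(x_n - x_{n-1})/(f(x_n) - f(x_{n-1}))

Iteration 1:
  f(1.950000) = -1.485125
  f(3.190000) = 21.081759
  x_2 = 3.190000 - 21.081759×(3.190000 - 1.950000)/(21.081759 - (-1.485125))
       = 2.031604
Iteration 2:
  f(3.190000) = 21.081759
  f(2.031604) = -0.677932
  x_3 = 2.031604 - (-0.677932)×(2.031604 - 3.190000)/(-0.677932 - 21.081759)
       = 2.067695
Iteration 3:
  f(2.031604) = -0.677932
  f(2.067695) = -0.295248
  x_4 = 2.067695 - (-0.295248)×(2.067695 - 2.031604)/(-0.295248 - (-0.677932))
       = 2.095539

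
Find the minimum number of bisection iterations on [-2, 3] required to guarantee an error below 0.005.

We need (b-a)/2^n ≤ 0.005
(3 - (-2))/2^n ≤ 0.005
5/2^n ≤ 0.005
2^n ≥ 1000
n ≥ log₂(1000) = 9.97
n ≥ 10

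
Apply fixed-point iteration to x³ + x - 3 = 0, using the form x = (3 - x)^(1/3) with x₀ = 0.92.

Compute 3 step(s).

Equation: x³ + x - 3 = 0
Fixed-point form: x = (3 - x)^(1/3)
x₀ = 0.92

x_1 = g(0.920000) = 1.276501
x_2 = g(1.276501) = 1.198957
x_3 = g(1.198957) = 1.216675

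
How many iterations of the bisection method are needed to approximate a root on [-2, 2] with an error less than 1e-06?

We need (b-a)/2^n ≤ 1e-06
(2 - (-2))/2^n ≤ 1e-06
4/2^n ≤ 1e-06
2^n ≥ 4000000
n ≥ log₂(4000000) = 21.93
n ≥ 22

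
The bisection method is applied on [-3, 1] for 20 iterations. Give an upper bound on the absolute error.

Bisection error bound: |error| ≤ (b-a)/2^n
|error| ≤ (1 - (-3))/2^20 = 4/2^20
|error| ≤ 0.0000038147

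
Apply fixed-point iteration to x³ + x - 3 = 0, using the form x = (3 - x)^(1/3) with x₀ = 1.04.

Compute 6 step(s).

Equation: x³ + x - 3 = 0
Fixed-point form: x = (3 - x)^(1/3)
x₀ = 1.04

x_1 = g(1.040000) = 1.251465
x_2 = g(1.251465) = 1.204735
x_3 = g(1.204735) = 1.215373
x_4 = g(1.215373) = 1.212967
x_5 = g(1.212967) = 1.213512
x_6 = g(1.213512) = 1.213389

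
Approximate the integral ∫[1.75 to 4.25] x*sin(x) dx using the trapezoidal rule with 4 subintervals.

f(x) = x*sin(x)
a = 1.75, b = 4.25, n = 4
h = (b - a)/n = 0.625000

Trapezoidal rule: (h/2)[f(x₀) + 2f(x₁) + 2f(x₂) + ... + f(xₙ)]

x_0 = 1.7500, f(x_0) = 1.721975, coefficient = 1
x_1 = 2.3750, f(x_1) = 1.647502, coefficient = 2
x_2 = 3.0000, f(x_2) = 0.423360, coefficient = 2
x_3 = 3.6250, f(x_3) = -1.684896, coefficient = 2
x_4 = 4.2500, f(x_4) = -3.803705, coefficient = 1

I ≈ (0.625000/2) × -1.309797 = -0.409311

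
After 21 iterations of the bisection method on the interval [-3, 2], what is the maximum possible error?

Bisection error bound: |error| ≤ (b-a)/2^n
|error| ≤ (2 - (-3))/2^21 = 5/2^21
|error| ≤ 0.0000023842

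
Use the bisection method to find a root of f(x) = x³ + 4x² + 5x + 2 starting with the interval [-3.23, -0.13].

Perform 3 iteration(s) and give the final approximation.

f(x) = x³ + 4x² + 5x + 2
Initial interval: [-3.23, -0.13]

Iteration 1:
  c_1 = (-3.230000 + (-0.130000))/2 = -1.680000
  f(c_1) = f(-1.680000) = 0.147968
  f(a) × f(c) < 0, new interval: [-3.230000, -1.680000]
Iteration 2:
  c_2 = (-3.230000 + (-1.680000))/2 = -2.455000
  f(c_2) = f(-2.455000) = -0.963246
  f(a) × f(c) ≥ 0, new interval: [-2.455000, -1.680000]
Iteration 3:
  c_3 = (-2.455000 + (-1.680000))/2 = -2.067500
  f(c_3) = f(-2.067500) = -0.076920
  f(a) × f(c) ≥ 0, new interval: [-2.067500, -1.680000]

After 3 iteration(s), the approximation is c_3 = -2.067500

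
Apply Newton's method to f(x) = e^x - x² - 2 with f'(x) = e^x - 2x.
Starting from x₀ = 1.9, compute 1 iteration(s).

f(x) = e^x - x² - 2
f'(x) = e^x - 2x
x₀ = 1.9

Newton-Raphson formula: x_{n+1} = x_n - f(x_n)/f'(x_n)

Iteration 1:
  f(1.900000) = 1.075894
  f'(1.900000) = 2.885894
  x_1 = 1.900000 - 1.075894/2.885894 = 1.527189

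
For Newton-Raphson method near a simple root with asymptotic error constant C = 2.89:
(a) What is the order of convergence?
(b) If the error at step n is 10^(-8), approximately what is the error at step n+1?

(a) Newton-Raphson has quadratic (order 2) convergence near simple roots.
    This means |e_{n+1}| ≈ C|e_n|².

(b) With |e_n| = 10^(-8) and C = 2.89:
    |e_{n+1}| ≈ 2.89 × (10^(-8))² = 2.89 × 10^(-16)

(a) 2 (quadratic); (b) |e_{n+1}| ≈ 2.890e-16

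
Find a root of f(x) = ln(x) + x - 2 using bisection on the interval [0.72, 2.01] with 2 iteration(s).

f(x) = ln(x) + x - 2
Initial interval: [0.72, 2.01]

Iteration 1:
  c_1 = (0.720000 + 2.010000)/2 = 1.365000
  f(c_1) = f(1.365000) = -0.323846
  f(a) × f(c) ≥ 0, new interval: [1.365000, 2.010000]
Iteration 2:
  c_2 = (1.365000 + 2.010000)/2 = 1.687500
  f(c_2) = f(1.687500) = 0.210748
  f(a) × f(c) < 0, new interval: [1.365000, 1.687500]

After 2 iteration(s), the approximation is c_2 = 1.687500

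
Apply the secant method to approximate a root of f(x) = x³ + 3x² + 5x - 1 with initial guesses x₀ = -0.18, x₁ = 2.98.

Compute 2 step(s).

f(x) = x³ + 3x² + 5x - 1
x₀ = -0.18, x₁ = 2.98

Secant formula: x_{n+1} = x_n - f(x_n)(x_n - x_{n-1})/(f(x_n) - f(x_{n-1}))

Iteration 1:
  f(-0.180000) = -1.808632
  f(2.980000) = 67.004792
  x_2 = 2.980000 - 67.004792×(2.980000 - (-0.180000))/(67.004792 - (-1.808632))
       = -0.096945
Iteration 2:
  f(2.980000) = 67.004792
  f(-0.096945) = -1.457443
  x_3 = -0.096945 - (-1.457443)×(-0.096945 - 2.980000)/(-1.457443 - 67.004792)
       = -0.031442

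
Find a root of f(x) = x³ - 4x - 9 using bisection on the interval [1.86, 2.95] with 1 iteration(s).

f(x) = x³ - 4x - 9
Initial interval: [1.86, 2.95]

Iteration 1:
  c_1 = (1.860000 + 2.950000)/2 = 2.405000
  f(c_1) = f(2.405000) = -4.709420
  f(a) × f(c) ≥ 0, new interval: [2.405000, 2.950000]

After 1 iteration(s), the approximation is c_1 = 2.405000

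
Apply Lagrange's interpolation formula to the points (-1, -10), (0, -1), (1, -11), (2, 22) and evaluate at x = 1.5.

Lagrange interpolation formula:
P(x) = Σ yᵢ × Lᵢ(x)
where Lᵢ(x) = Π_{j≠i} (x - xⱼ)/(xᵢ - xⱼ)

L_0(1.5) = (1.5 - 0)/(-1 - 0) × (1.5 - 1)/(-1 - 1) × (1.5 - 2)/(-1 - 2) = 0.062500
L_1(1.5) = (1.5 - (-1))/(0 - (-1)) × (1.5 - 1)/(0 - 1) × (1.5 - 2)/(0 - 2) = -0.312500
L_2(1.5) = (1.5 - (-1))/(1 - (-1)) × (1.5 - 0)/(1 - 0) × (1.5 - 2)/(1 - 2) = 0.937500
L_3(1.5) = (1.5 - (-1))/(2 - (-1)) × (1.5 - 0)/(2 - 0) × (1.5 - 1)/(2 - 1) = 0.312500

P(1.5) = (-10)×L_0(1.5) + (-1)×L_1(1.5) + (-11)×L_2(1.5) + 22×L_3(1.5)
P(1.5) = -3.750000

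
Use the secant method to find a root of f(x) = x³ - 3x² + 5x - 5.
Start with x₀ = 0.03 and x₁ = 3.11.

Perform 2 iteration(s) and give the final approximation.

f(x) = x³ - 3x² + 5x - 5
x₀ = 0.03, x₁ = 3.11

Secant formula: x_{n+1} = x_n - f(x_n)(x_n - x_{n-1})/(f(x_n) - f(x_{n-1}))

Iteration 1:
  f(0.030000) = -4.852673
  f(3.110000) = 11.613931
  x_2 = 3.110000 - 11.613931×(3.110000 - 0.030000)/(11.613931 - (-4.852673))
       = 0.937669
Iteration 2:
  f(3.110000) = 11.613931
  f(0.937669) = -2.124903
  x_3 = 0.937669 - (-2.124903)×(0.937669 - 3.110000)/(-2.124903 - 11.613931)
       = 1.273651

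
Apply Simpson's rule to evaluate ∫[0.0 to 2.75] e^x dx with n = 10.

f(x) = e^x
a = 0.0, b = 2.75, n = 10
h = (b - a)/n = 0.275000

Simpson's rule: (h/3)[f(x₀) + 4f(x₁) + 2f(x₂) + ... + f(xₙ)]

x_0 = 0.0000, f(x_0) = 1.000000, coefficient = 1
x_1 = 0.2750, f(x_1) = 1.316531, coefficient = 4
x_2 = 0.5500, f(x_2) = 1.733253, coefficient = 2
x_3 = 0.8250, f(x_3) = 2.281881, coefficient = 4
x_4 = 1.1000, f(x_4) = 3.004166, coefficient = 2
x_5 = 1.3750, f(x_5) = 3.955077, coefficient = 4
x_6 = 1.6500, f(x_6) = 5.206980, coefficient = 2
x_7 = 1.9250, f(x_7) = 6.855149, coefficient = 4
x_8 = 2.2000, f(x_8) = 9.025013, coefficient = 2
x_9 = 2.4750, f(x_9) = 11.881707, coefficient = 4
x_10 = 2.7500, f(x_10) = 15.642632, coefficient = 1

I ≈ (0.275000/3) × 159.742832 = 14.643093
Exact value: 14.642632
Error: 0.000461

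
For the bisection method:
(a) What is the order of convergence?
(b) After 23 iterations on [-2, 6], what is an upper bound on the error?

(a) Bisection has linear (order 1) convergence; the error is halved each step.

(b) Error bound = (b-a)/2^n = (6 - (-2))/2^{23}
    = 8/2^{23}

(a) 1 (linear); (b) error ≤ 9.54e-07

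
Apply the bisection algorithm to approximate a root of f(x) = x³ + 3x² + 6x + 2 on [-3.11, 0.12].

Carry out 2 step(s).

f(x) = x³ + 3x² + 6x + 2
Initial interval: [-3.11, 0.12]

Iteration 1:
  c_1 = (-3.110000 + 0.120000)/2 = -1.495000
  f(c_1) = f(-1.495000) = -3.606287
  f(a) × f(c) ≥ 0, new interval: [-1.495000, 0.120000]
Iteration 2:
  c_2 = (-1.495000 + 0.120000)/2 = -0.687500
  f(c_2) = f(-0.687500) = -1.031982
  f(a) × f(c) ≥ 0, new interval: [-0.687500, 0.120000]

After 2 iteration(s), the approximation is c_2 = -0.687500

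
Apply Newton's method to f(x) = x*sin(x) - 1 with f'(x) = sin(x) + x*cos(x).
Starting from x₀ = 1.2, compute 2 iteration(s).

f(x) = x*sin(x) - 1
f'(x) = sin(x) + x*cos(x)
x₀ = 1.2

Newton-Raphson formula: x_{n+1} = x_n - f(x_n)/f'(x_n)

Iteration 1:
  f(1.200000) = 0.118447
  f'(1.200000) = 1.366868
  x_1 = 1.200000 - 0.118447/1.366868 = 1.113344
Iteration 2:
  f(1.113344) = -0.001129
  f'(1.113344) = 1.388904
  x_2 = 1.113344 - (-0.001129)/1.388904 = 1.114157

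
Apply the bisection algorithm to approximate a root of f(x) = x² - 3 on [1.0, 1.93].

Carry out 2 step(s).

f(x) = x² - 3
Initial interval: [1.0, 1.93]

Iteration 1:
  c_1 = (1.000000 + 1.930000)/2 = 1.465000
  f(c_1) = f(1.465000) = -0.853775
  f(a) × f(c) ≥ 0, new interval: [1.465000, 1.930000]
Iteration 2:
  c_2 = (1.465000 + 1.930000)/2 = 1.697500
  f(c_2) = f(1.697500) = -0.118494
  f(a) × f(c) ≥ 0, new interval: [1.697500, 1.930000]

After 2 iteration(s), the approximation is c_2 = 1.697500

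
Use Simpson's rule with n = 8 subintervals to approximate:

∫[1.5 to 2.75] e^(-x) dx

f(x) = e^(-x)
a = 1.5, b = 2.75, n = 8
h = (b - a)/n = 0.156250

Simpson's rule: (h/3)[f(x₀) + 4f(x₁) + 2f(x₂) + ... + f(xₙ)]

x_0 = 1.5000, f(x_0) = 0.223130, coefficient = 1
x_1 = 1.6562, f(x_1) = 0.190853, coefficient = 4
x_2 = 1.8125, f(x_2) = 0.163246, coefficient = 2
x_3 = 1.9688, f(x_3) = 0.139631, coefficient = 4
x_4 = 2.1250, f(x_4) = 0.119433, coefficient = 2
x_5 = 2.2812, f(x_5) = 0.102156, coefficient = 4
x_6 = 2.4375, f(x_6) = 0.087379, coefficient = 2
x_7 = 2.5938, f(x_7) = 0.074739, coefficient = 4
x_8 = 2.7500, f(x_8) = 0.063928, coefficient = 1

I ≈ (0.156250/3) × 3.056694 = 0.159203
Exact value: 0.159202
Error: 0.000001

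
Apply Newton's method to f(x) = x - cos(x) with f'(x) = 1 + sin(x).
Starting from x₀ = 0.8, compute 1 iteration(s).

f(x) = x - cos(x)
f'(x) = 1 + sin(x)
x₀ = 0.8

Newton-Raphson formula: x_{n+1} = x_n - f(x_n)/f'(x_n)

Iteration 1:
  f(0.800000) = 0.103293
  f'(0.800000) = 1.717356
  x_1 = 0.800000 - 0.103293/1.717356 = 0.739853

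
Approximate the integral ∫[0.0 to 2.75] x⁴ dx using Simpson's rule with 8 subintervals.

f(x) = x⁴
a = 0.0, b = 2.75, n = 8
h = (b - a)/n = 0.343750

Simpson's rule: (h/3)[f(x₀) + 4f(x₁) + 2f(x₂) + ... + f(xₙ)]

x_0 = 0.0000, f(x_0) = 0.000000, coefficient = 1
x_1 = 0.3438, f(x_1) = 0.013963, coefficient = 4
x_2 = 0.6875, f(x_2) = 0.223404, coefficient = 2
x_3 = 1.0312, f(x_3) = 1.130982, coefficient = 4
x_4 = 1.3750, f(x_4) = 3.574463, coefficient = 2
x_5 = 1.7188, f(x_5) = 8.726716, coefficient = 4
x_6 = 2.0625, f(x_6) = 18.095718, coefficient = 2
x_7 = 2.4062, f(x_7) = 33.524552, coefficient = 4
x_8 = 2.7500, f(x_8) = 57.191406, coefficient = 1

I ≈ (0.343750/3) × 274.563431 = 31.460393
Exact value: 31.455273
Error: 0.005120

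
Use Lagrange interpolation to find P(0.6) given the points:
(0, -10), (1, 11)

Lagrange interpolation formula:
P(x) = Σ yᵢ × Lᵢ(x)
where Lᵢ(x) = Π_{j≠i} (x - xⱼ)/(xᵢ - xⱼ)

L_0(0.6) = (0.6 - 1)/(0 - 1) = 0.400000
L_1(0.6) = (0.6 - 0)/(1 - 0) = 0.600000

P(0.6) = (-10)×L_0(0.6) + 11×L_1(0.6)
P(0.6) = 2.600000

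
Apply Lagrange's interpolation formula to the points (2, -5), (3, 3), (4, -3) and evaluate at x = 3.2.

Lagrange interpolation formula:
P(x) = Σ yᵢ × Lᵢ(x)
where Lᵢ(x) = Π_{j≠i} (x - xⱼ)/(xᵢ - xⱼ)

L_0(3.2) = (3.2 - 3)/(2 - 3) × (3.2 - 4)/(2 - 4) = -0.080000
L_1(3.2) = (3.2 - 2)/(3 - 2) × (3.2 - 4)/(3 - 4) = 0.960000
L_2(3.2) = (3.2 - 2)/(4 - 2) × (3.2 - 3)/(4 - 3) = 0.120000

P(3.2) = (-5)×L_0(3.2) + 3×L_1(3.2) + (-3)×L_2(3.2)
P(3.2) = 2.920000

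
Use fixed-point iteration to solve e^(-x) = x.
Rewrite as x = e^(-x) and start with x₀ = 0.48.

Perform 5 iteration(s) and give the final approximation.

Equation: e^(-x) = x
Fixed-point form: x = e^(-x)
x₀ = 0.48

x_1 = g(0.480000) = 0.618783
x_2 = g(0.618783) = 0.538599
x_3 = g(0.538599) = 0.583565
x_4 = g(0.583565) = 0.557906
x_5 = g(0.557906) = 0.572407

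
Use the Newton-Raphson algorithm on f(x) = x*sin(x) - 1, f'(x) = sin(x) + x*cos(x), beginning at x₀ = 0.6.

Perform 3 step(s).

f(x) = x*sin(x) - 1
f'(x) = sin(x) + x*cos(x)
x₀ = 0.6

Newton-Raphson formula: x_{n+1} = x_n - f(x_n)/f'(x_n)

Iteration 1:
  f(0.600000) = -0.661215
  f'(0.600000) = 1.059844
  x_1 = 0.600000 - (-0.661215)/1.059844 = 1.223879
Iteration 2:
  f(1.223879) = 0.150967
  f'(1.223879) = 1.356545
  x_2 = 1.223879 - 0.150967/1.356545 = 1.112591
Iteration 3:
  f(1.112591) = -0.002175
  f'(1.112591) = 1.388990
  x_3 = 1.112591 - (-0.002175)/1.388990 = 1.114157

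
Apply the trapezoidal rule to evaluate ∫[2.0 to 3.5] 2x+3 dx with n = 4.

f(x) = 2x+3
a = 2.0, b = 3.5, n = 4
h = (b - a)/n = 0.375000

Trapezoidal rule: (h/2)[f(x₀) + 2f(x₁) + 2f(x₂) + ... + f(xₙ)]

x_0 = 2.0000, f(x_0) = 7.000000, coefficient = 1
x_1 = 2.3750, f(x_1) = 7.750000, coefficient = 2
x_2 = 2.7500, f(x_2) = 8.500000, coefficient = 2
x_3 = 3.1250, f(x_3) = 9.250000, coefficient = 2
x_4 = 3.5000, f(x_4) = 10.000000, coefficient = 1

I ≈ (0.375000/2) × 68.000000 = 12.750000
Exact value: 12.750000
Error: 0.000000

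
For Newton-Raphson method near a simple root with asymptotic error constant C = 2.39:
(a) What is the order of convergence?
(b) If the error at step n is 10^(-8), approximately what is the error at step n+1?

(a) Newton-Raphson has quadratic (order 2) convergence near simple roots.
    This means |e_{n+1}| ≈ C|e_n|².

(b) With |e_n| = 10^(-8) and C = 2.39:
    |e_{n+1}| ≈ 2.39 × (10^(-8))² = 2.39 × 10^(-16)

(a) 2 (quadratic); (b) |e_{n+1}| ≈ 2.390e-16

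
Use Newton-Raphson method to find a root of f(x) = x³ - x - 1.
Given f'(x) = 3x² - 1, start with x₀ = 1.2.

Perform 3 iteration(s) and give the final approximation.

f(x) = x³ - x - 1
f'(x) = 3x² - 1
x₀ = 1.2

Newton-Raphson formula: x_{n+1} = x_n - f(x_n)/f'(x_n)

Iteration 1:
  f(1.200000) = -0.472000
  f'(1.200000) = 3.320000
  x_1 = 1.200000 - (-0.472000)/3.320000 = 1.342169
Iteration 2:
  f(1.342169) = 0.075636
  f'(1.342169) = 4.404250
  x_2 = 1.342169 - 0.075636/4.404250 = 1.324995
Iteration 3:
  f(1.324995) = 0.001182
  f'(1.324995) = 4.266837
  x_3 = 1.324995 - 0.001182/4.266837 = 1.324718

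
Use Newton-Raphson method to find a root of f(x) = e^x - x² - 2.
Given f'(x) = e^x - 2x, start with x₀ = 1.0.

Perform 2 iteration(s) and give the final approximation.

f(x) = e^x - x² - 2
f'(x) = e^x - 2x
x₀ = 1.0

Newton-Raphson formula: x_{n+1} = x_n - f(x_n)/f'(x_n)

Iteration 1:
  f(1.000000) = -0.281718
  f'(1.000000) = 0.718282
  x_1 = 1.000000 - (-0.281718)/0.718282 = 1.392211
Iteration 2:
  f(1.392211) = 0.085485
  f'(1.392211) = 1.239315
  x_2 = 1.392211 - 0.085485/1.239315 = 1.323233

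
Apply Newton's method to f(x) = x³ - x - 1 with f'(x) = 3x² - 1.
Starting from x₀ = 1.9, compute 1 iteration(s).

f(x) = x³ - x - 1
f'(x) = 3x² - 1
x₀ = 1.9

Newton-Raphson formula: x_{n+1} = x_n - f(x_n)/f'(x_n)

Iteration 1:
  f(1.900000) = 3.959000
  f'(1.900000) = 9.830000
  x_1 = 1.900000 - 3.959000/9.830000 = 1.497253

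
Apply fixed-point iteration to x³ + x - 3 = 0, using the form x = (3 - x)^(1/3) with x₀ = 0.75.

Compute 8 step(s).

Equation: x³ + x - 3 = 0
Fixed-point form: x = (3 - x)^(1/3)
x₀ = 0.75

x_1 = g(0.750000) = 1.310371
x_2 = g(1.310371) = 1.191051
x_3 = g(1.191051) = 1.218453
x_4 = g(1.218453) = 1.212269
x_5 = g(1.212269) = 1.213670
x_6 = g(1.213670) = 1.213353
x_7 = g(1.213353) = 1.213425
x_8 = g(1.213425) = 1.213409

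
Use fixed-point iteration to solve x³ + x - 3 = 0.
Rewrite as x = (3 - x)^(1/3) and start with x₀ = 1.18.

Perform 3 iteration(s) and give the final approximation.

Equation: x³ + x - 3 = 0
Fixed-point form: x = (3 - x)^(1/3)
x₀ = 1.18

x_1 = g(1.180000) = 1.220929
x_2 = g(1.220929) = 1.211707
x_3 = g(1.211707) = 1.213797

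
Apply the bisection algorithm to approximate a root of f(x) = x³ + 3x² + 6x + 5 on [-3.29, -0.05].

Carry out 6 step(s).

f(x) = x³ + 3x² + 6x + 5
Initial interval: [-3.29, -0.05]

Iteration 1:
  c_1 = (-3.290000 + (-0.050000))/2 = -1.670000
  f(c_1) = f(-1.670000) = -1.310763
  f(a) × f(c) ≥ 0, new interval: [-1.670000, -0.050000]
Iteration 2:
  c_2 = (-1.670000 + (-0.050000))/2 = -0.860000
  f(c_2) = f(-0.860000) = 1.422744
  f(a) × f(c) < 0, new interval: [-1.670000, -0.860000]
Iteration 3:
  c_3 = (-1.670000 + (-0.860000))/2 = -1.265000
  f(c_3) = f(-1.265000) = 0.186390
  f(a) × f(c) < 0, new interval: [-1.670000, -1.265000]
Iteration 4:
  c_4 = (-1.670000 + (-1.265000))/2 = -1.467500
  f(c_4) = f(-1.467500) = -0.504675
  f(a) × f(c) ≥ 0, new interval: [-1.467500, -1.265000]
Iteration 5:
  c_5 = (-1.467500 + (-1.265000))/2 = -1.366250
  f(c_5) = f(-1.366250) = -0.147878
  f(a) × f(c) ≥ 0, new interval: [-1.366250, -1.265000]
Iteration 6:
  c_6 = (-1.366250 + (-1.265000))/2 = -1.315625
  f(c_6) = f(-1.315625) = 0.021683
  f(a) × f(c) < 0, new interval: [-1.366250, -1.315625]

After 6 iteration(s), the approximation is c_6 = -1.315625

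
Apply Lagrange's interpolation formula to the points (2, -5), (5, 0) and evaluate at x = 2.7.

Lagrange interpolation formula:
P(x) = Σ yᵢ × Lᵢ(x)
where Lᵢ(x) = Π_{j≠i} (x - xⱼ)/(xᵢ - xⱼ)

L_0(2.7) = (2.7 - 5)/(2 - 5) = 0.766667
L_1(2.7) = (2.7 - 2)/(5 - 2) = 0.233333

P(2.7) = (-5)×L_0(2.7) + 0×L_1(2.7)
P(2.7) = -3.833333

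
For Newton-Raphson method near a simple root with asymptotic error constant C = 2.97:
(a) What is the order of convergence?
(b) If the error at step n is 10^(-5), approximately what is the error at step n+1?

(a) Newton-Raphson has quadratic (order 2) convergence near simple roots.
    This means |e_{n+1}| ≈ C|e_n|².

(b) With |e_n| = 10^(-5) and C = 2.97:
    |e_{n+1}| ≈ 2.97 × (10^(-5))² = 2.97 × 10^(-10)

(a) 2 (quadratic); (b) |e_{n+1}| ≈ 2.970e-10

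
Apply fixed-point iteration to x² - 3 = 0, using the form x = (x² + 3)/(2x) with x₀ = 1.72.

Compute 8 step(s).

Equation: x² - 3 = 0
Fixed-point form: x = (x² + 3)/(2x)
x₀ = 1.72

x_1 = g(1.720000) = 1.732093
x_2 = g(1.732093) = 1.732051
x_3 = g(1.732051) = 1.732051
x_4 = g(1.732051) = 1.732051
x_5 = g(1.732051) = 1.732051
x_6 = g(1.732051) = 1.732051
x_7 = g(1.732051) = 1.732051
x_8 = g(1.732051) = 1.732051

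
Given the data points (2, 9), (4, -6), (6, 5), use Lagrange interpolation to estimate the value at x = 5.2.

Lagrange interpolation formula:
P(x) = Σ yᵢ × Lᵢ(x)
where Lᵢ(x) = Π_{j≠i} (x - xⱼ)/(xᵢ - xⱼ)

L_0(5.2) = (5.2 - 4)/(2 - 4) × (5.2 - 6)/(2 - 6) = -0.120000
L_1(5.2) = (5.2 - 2)/(4 - 2) × (5.2 - 6)/(4 - 6) = 0.640000
L_2(5.2) = (5.2 - 2)/(6 - 2) × (5.2 - 4)/(6 - 4) = 0.480000

P(5.2) = 9×L_0(5.2) + (-6)×L_1(5.2) + 5×L_2(5.2)
P(5.2) = -2.520000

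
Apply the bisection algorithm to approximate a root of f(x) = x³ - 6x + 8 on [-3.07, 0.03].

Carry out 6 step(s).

f(x) = x³ - 6x + 8
Initial interval: [-3.07, 0.03]

Iteration 1:
  c_1 = (-3.070000 + 0.030000)/2 = -1.520000
  f(c_1) = f(-1.520000) = 13.608192
  f(a) × f(c) < 0, new interval: [-3.070000, -1.520000]
Iteration 2:
  c_2 = (-3.070000 + (-1.520000))/2 = -2.295000
  f(c_2) = f(-2.295000) = 9.682178
  f(a) × f(c) < 0, new interval: [-3.070000, -2.295000]
Iteration 3:
  c_3 = (-3.070000 + (-2.295000))/2 = -2.682500
  f(c_3) = f(-2.682500) = 4.792250
  f(a) × f(c) < 0, new interval: [-3.070000, -2.682500]
Iteration 4:
  c_4 = (-3.070000 + (-2.682500))/2 = -2.876250
  f(c_4) = f(-2.876250) = 1.462819
  f(a) × f(c) < 0, new interval: [-3.070000, -2.876250]
Iteration 5:
  c_5 = (-3.070000 + (-2.876250))/2 = -2.973125
  f(c_5) = f(-2.973125) = -0.442106
  f(a) × f(c) ≥ 0, new interval: [-2.973125, -2.876250]
Iteration 6:
  c_6 = (-2.973125 + (-2.876250))/2 = -2.924687
  f(c_6) = f(-2.924687) = 0.530942
  f(a) × f(c) < 0, new interval: [-2.973125, -2.924687]

After 6 iteration(s), the approximation is c_6 = -2.924687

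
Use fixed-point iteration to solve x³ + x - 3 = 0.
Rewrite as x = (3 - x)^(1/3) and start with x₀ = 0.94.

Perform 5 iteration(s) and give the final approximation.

Equation: x³ + x - 3 = 0
Fixed-point form: x = (3 - x)^(1/3)
x₀ = 0.94

x_1 = g(0.940000) = 1.272396
x_2 = g(1.272396) = 1.199908
x_3 = g(1.199908) = 1.216461
x_4 = g(1.216461) = 1.212721
x_5 = g(1.212721) = 1.213568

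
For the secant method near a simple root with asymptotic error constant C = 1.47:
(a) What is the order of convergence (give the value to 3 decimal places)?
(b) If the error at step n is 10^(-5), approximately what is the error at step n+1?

(a) Secant method has superlinear convergence with order φ = (1+√5)/2 ≈ 1.618.
    This means |e_{n+1}| ≈ C|e_n|^1.618.

(b) With |e_n| = 10^(-5) and C = 1.47:
    |e_{n+1}| ≈ 1.47 × (10^(-5))^1.618 = 1.47 × 10^(-8.09)

(a) ≈ 1.618 (golden ratio); (b) |e_{n+1}| ≈ 1.194e-08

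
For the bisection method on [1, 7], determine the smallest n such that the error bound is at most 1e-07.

We need (b-a)/2^n ≤ 1e-07
(7 - 1)/2^n ≤ 1e-07
6/2^n ≤ 1e-07
2^n ≥ 60000000
n ≥ log₂(60000000) = 25.84
n ≥ 26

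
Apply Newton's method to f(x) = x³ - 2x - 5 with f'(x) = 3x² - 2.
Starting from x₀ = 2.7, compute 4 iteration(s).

f(x) = x³ - 2x - 5
f'(x) = 3x² - 2
x₀ = 2.7

Newton-Raphson formula: x_{n+1} = x_n - f(x_n)/f'(x_n)

Iteration 1:
  f(2.700000) = 9.283000
  f'(2.700000) = 19.870000
  x_1 = 2.700000 - 9.283000/19.870000 = 2.232813
Iteration 2:
  f(2.232813) = 1.665964
  f'(2.232813) = 12.956366
  x_2 = 2.232813 - 1.665964/12.956366 = 2.104231
Iteration 3:
  f(2.104231) = 0.108623
  f'(2.104231) = 11.283360
  x_3 = 2.104231 - 0.108623/11.283360 = 2.094604
Iteration 4:
  f(2.094604) = 0.000584
  f'(2.094604) = 11.162095
  x_4 = 2.094604 - 0.000584/11.162095 = 2.094551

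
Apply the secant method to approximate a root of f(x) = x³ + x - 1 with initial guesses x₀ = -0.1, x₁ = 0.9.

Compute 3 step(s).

f(x) = x³ + x - 1
x₀ = -0.1, x₁ = 0.9

Secant formula: x_{n+1} = x_n - f(x_n)(x_n - x_{n-1})/(f(x_n) - f(x_{n-1}))

Iteration 1:
  f(-0.100000) = -1.101000
  f(0.900000) = 0.629000
  x_2 = 0.900000 - 0.629000×(0.900000 - (-0.100000))/(0.629000 - (-1.101000))
       = 0.536416
Iteration 2:
  f(0.900000) = 0.629000
  f(0.536416) = -0.309234
  x_3 = 0.536416 - (-0.309234)×(0.536416 - 0.900000)/(-0.309234 - 0.629000)
       = 0.656250
Iteration 3:
  f(0.536416) = -0.309234
  f(0.656250) = -0.061126
  x_4 = 0.656250 - (-0.061126)×(0.656250 - 0.536416)/(-0.061126 - (-0.309234))
       = 0.685774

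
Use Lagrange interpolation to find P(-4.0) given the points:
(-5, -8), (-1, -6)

Lagrange interpolation formula:
P(x) = Σ yᵢ × Lᵢ(x)
where Lᵢ(x) = Π_{j≠i} (x - xⱼ)/(xᵢ - xⱼ)

L_0(-4.0) = (-4.0 - (-1))/(-5 - (-1)) = 0.750000
L_1(-4.0) = (-4.0 - (-5))/(-1 - (-5)) = 0.250000

P(-4.0) = (-8)×L_0(-4.0) + (-6)×L_1(-4.0)
P(-4.0) = -7.500000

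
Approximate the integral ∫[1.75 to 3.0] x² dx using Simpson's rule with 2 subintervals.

f(x) = x²
a = 1.75, b = 3.0, n = 2
h = (b - a)/n = 0.625000

Simpson's rule: (h/3)[f(x₀) + 4f(x₁) + 2f(x₂) + ... + f(xₙ)]

x_0 = 1.7500, f(x_0) = 3.062500, coefficient = 1
x_1 = 2.3750, f(x_1) = 5.640625, coefficient = 4
x_2 = 3.0000, f(x_2) = 9.000000, coefficient = 1

I ≈ (0.625000/3) × 34.625000 = 7.213542
Exact value: 7.213542
Error: 0.000000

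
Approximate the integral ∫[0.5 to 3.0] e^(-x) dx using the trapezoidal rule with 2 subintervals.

f(x) = e^(-x)
a = 0.5, b = 3.0, n = 2
h = (b - a)/n = 1.250000

Trapezoidal rule: (h/2)[f(x₀) + 2f(x₁) + 2f(x₂) + ... + f(xₙ)]

x_0 = 0.5000, f(x_0) = 0.606531, coefficient = 1
x_1 = 1.7500, f(x_1) = 0.173774, coefficient = 2
x_2 = 3.0000, f(x_2) = 0.049787, coefficient = 1

I ≈ (1.250000/2) × 1.003866 = 0.627416
Exact value: 0.556744
Error: 0.070672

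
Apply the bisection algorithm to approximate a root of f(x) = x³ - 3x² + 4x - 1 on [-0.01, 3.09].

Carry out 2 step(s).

f(x) = x³ - 3x² + 4x - 1
Initial interval: [-0.01, 3.09]

Iteration 1:
  c_1 = (-0.010000 + 3.090000)/2 = 1.540000
  f(c_1) = f(1.540000) = 1.697464
  f(a) × f(c) < 0, new interval: [-0.010000, 1.540000]
Iteration 2:
  c_2 = (-0.010000 + 1.540000)/2 = 0.765000
  f(c_2) = f(0.765000) = 0.752022
  f(a) × f(c) < 0, new interval: [-0.010000, 0.765000]

After 2 iteration(s), the approximation is c_2 = 0.765000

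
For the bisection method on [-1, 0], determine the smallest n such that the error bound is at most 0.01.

We need (b-a)/2^n ≤ 0.01
(0 - (-1))/2^n ≤ 0.01
1/2^n ≤ 0.01
2^n ≥ 100
n ≥ log₂(100) = 6.64
n ≥ 7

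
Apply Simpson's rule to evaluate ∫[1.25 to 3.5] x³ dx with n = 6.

f(x) = x³
a = 1.25, b = 3.5, n = 6
h = (b - a)/n = 0.375000

Simpson's rule: (h/3)[f(x₀) + 4f(x₁) + 2f(x₂) + ... + f(xₙ)]

x_0 = 1.2500, f(x_0) = 1.953125, coefficient = 1
x_1 = 1.6250, f(x_1) = 4.291016, coefficient = 4
x_2 = 2.0000, f(x_2) = 8.000000, coefficient = 2
x_3 = 2.3750, f(x_3) = 13.396484, coefficient = 4
x_4 = 2.7500, f(x_4) = 20.796875, coefficient = 2
x_5 = 3.1250, f(x_5) = 30.517578, coefficient = 4
x_6 = 3.5000, f(x_6) = 42.875000, coefficient = 1

I ≈ (0.375000/3) × 295.242188 = 36.905273
Exact value: 36.905273
Error: 0.000000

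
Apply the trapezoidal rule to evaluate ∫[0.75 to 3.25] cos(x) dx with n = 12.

f(x) = cos(x)
a = 0.75, b = 3.25, n = 12
h = (b - a)/n = 0.208333

Trapezoidal rule: (h/2)[f(x₀) + 2f(x₁) + 2f(x₂) + ... + f(xₙ)]

x_0 = 0.7500, f(x_0) = 0.731689, coefficient = 1
x_1 = 0.9583, f(x_1) = 0.574885, coefficient = 2
x_2 = 1.1667, f(x_2) = 0.393219, coefficient = 2
x_3 = 1.3750, f(x_3) = 0.194548, coefficient = 2
x_4 = 1.5833, f(x_4) = -0.012537, coefficient = 2
x_5 = 1.7917, f(x_5) = -0.219079, coefficient = 2
x_6 = 2.0000, f(x_6) = -0.416147, coefficient = 2
x_7 = 2.2083, f(x_7) = -0.595218, coefficient = 2
x_8 = 2.4167, f(x_8) = -0.748549, coefficient = 2
x_9 = 2.6250, f(x_9) = -0.869507, coefficient = 2
x_10 = 2.8333, f(x_10) = -0.952863, coefficient = 2
x_11 = 3.0417, f(x_11) = -0.995012, coefficient = 2
x_12 = 3.2500, f(x_12) = -0.994130, coefficient = 1

I ≈ (0.208333/2) × -7.554961 = -0.786975
Exact value: -0.789834
Error: 0.002859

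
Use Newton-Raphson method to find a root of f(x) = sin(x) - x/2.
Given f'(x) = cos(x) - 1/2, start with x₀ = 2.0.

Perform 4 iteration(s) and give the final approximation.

f(x) = sin(x) - x/2
f'(x) = cos(x) - 1/2
x₀ = 2.0

Newton-Raphson formula: x_{n+1} = x_n - f(x_n)/f'(x_n)

Iteration 1:
  f(2.000000) = -0.090703
  f'(2.000000) = -0.916147
  x_1 = 2.000000 - (-0.090703)/(-0.916147) = 1.900996
Iteration 2:
  f(1.900996) = -0.004520
  f'(1.900996) = -0.824232
  x_2 = 1.900996 - (-0.004520)/(-0.824232) = 1.895512
Iteration 3:
  f(1.895512) = -0.000014
  f'(1.895512) = -0.819039
  x_3 = 1.895512 - (-0.000014)/(-0.819039) = 1.895494
Iteration 4:
  f(1.895494) = 0.000000
  f'(1.895494) = -0.819023
  x_4 = 1.895494 - 0.000000/(-0.819023) = 1.895494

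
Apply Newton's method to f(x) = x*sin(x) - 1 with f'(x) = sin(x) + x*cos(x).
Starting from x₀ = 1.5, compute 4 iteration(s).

f(x) = x*sin(x) - 1
f'(x) = sin(x) + x*cos(x)
x₀ = 1.5

Newton-Raphson formula: x_{n+1} = x_n - f(x_n)/f'(x_n)

Iteration 1:
  f(1.500000) = 0.496242
  f'(1.500000) = 1.103601
  x_1 = 1.500000 - 0.496242/1.103601 = 1.050342
Iteration 2:
  f(1.050342) = -0.088730
  f'(1.050342) = 1.389902
  x_2 = 1.050342 - (-0.088730)/1.389902 = 1.114181
Iteration 3:
  f(1.114181) = 0.000033
  f'(1.114181) = 1.388807
  x_3 = 1.114181 - 0.000033/1.388807 = 1.114157
Iteration 4:
  f(1.114157) = 0.000000
  f'(1.114157) = 1.388809
  x_4 = 1.114157 - 0.000000/1.388809 = 1.114157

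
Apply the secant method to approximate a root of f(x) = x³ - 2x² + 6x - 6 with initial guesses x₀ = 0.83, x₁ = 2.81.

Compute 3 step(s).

f(x) = x³ - 2x² + 6x - 6
x₀ = 0.83, x₁ = 2.81

Secant formula: x_{n+1} = x_n - f(x_n)(x_n - x_{n-1})/(f(x_n) - f(x_{n-1}))

Iteration 1:
  f(0.830000) = -1.826013
  f(2.810000) = 17.255841
  x_2 = 2.810000 - 17.255841×(2.810000 - 0.830000)/(17.255841 - (-1.826013))
       = 1.019474
Iteration 2:
  f(2.810000) = 17.255841
  f(1.019474) = -0.902246
  x_3 = 1.019474 - (-0.902246)×(1.019474 - 2.810000)/(-0.902246 - 17.255841)
       = 1.108442
Iteration 3:
  f(1.019474) = -0.902246
  f(1.108442) = -0.444756
  x_4 = 1.108442 - (-0.444756)×(1.108442 - 1.019474)/(-0.444756 - (-0.902246))
       = 1.194934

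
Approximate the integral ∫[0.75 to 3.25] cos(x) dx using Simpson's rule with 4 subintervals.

f(x) = cos(x)
a = 0.75, b = 3.25, n = 4
h = (b - a)/n = 0.625000

Simpson's rule: (h/3)[f(x₀) + 4f(x₁) + 2f(x₂) + ... + f(xₙ)]

x_0 = 0.7500, f(x_0) = 0.731689, coefficient = 1
x_1 = 1.3750, f(x_1) = 0.194548, coefficient = 4
x_2 = 2.0000, f(x_2) = -0.416147, coefficient = 2
x_3 = 2.6250, f(x_3) = -0.869507, coefficient = 4
x_4 = 3.2500, f(x_4) = -0.994130, coefficient = 1

I ≈ (0.625000/3) × -3.794572 = -0.790536
Exact value: -0.789834
Error: 0.000702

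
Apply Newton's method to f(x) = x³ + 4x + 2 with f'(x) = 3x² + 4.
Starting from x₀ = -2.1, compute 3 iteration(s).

f(x) = x³ + 4x + 2
f'(x) = 3x² + 4
x₀ = -2.1

Newton-Raphson formula: x_{n+1} = x_n - f(x_n)/f'(x_n)

Iteration 1:
  f(-2.100000) = -15.661000
  f'(-2.100000) = 17.230000
  x_1 = -2.100000 - (-15.661000)/17.230000 = -1.191062
Iteration 2:
  f(-1.191062) = -4.453924
  f'(-1.191062) = 8.255887
  x_2 = -1.191062 - (-4.453924)/8.255887 = -0.651578
Iteration 3:
  f(-0.651578) = -0.882939
  f'(-0.651578) = 5.273660
  x_3 = -0.651578 - (-0.882939)/5.273660 = -0.484153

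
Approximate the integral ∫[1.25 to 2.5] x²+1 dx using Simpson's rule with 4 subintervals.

f(x) = x²+1
a = 1.25, b = 2.5, n = 4
h = (b - a)/n = 0.312500

Simpson's rule: (h/3)[f(x₀) + 4f(x₁) + 2f(x₂) + ... + f(xₙ)]

x_0 = 1.2500, f(x_0) = 2.562500, coefficient = 1
x_1 = 1.5625, f(x_1) = 3.441406, coefficient = 4
x_2 = 1.8750, f(x_2) = 4.515625, coefficient = 2
x_3 = 2.1875, f(x_3) = 5.785156, coefficient = 4
x_4 = 2.5000, f(x_4) = 7.250000, coefficient = 1

I ≈ (0.312500/3) × 55.750000 = 5.807292
Exact value: 5.807292
Error: 0.000000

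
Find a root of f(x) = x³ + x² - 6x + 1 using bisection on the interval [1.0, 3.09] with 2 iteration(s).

f(x) = x³ + x² - 6x + 1
Initial interval: [1.0, 3.09]

Iteration 1:
  c_1 = (1.000000 + 3.090000)/2 = 2.045000
  f(c_1) = f(2.045000) = 1.464266
  f(a) × f(c) < 0, new interval: [1.000000, 2.045000]
Iteration 2:
  c_2 = (1.000000 + 2.045000)/2 = 1.522500
  f(c_2) = f(1.522500) = -2.287829
  f(a) × f(c) ≥ 0, new interval: [1.522500, 2.045000]

After 2 iteration(s), the approximation is c_2 = 1.522500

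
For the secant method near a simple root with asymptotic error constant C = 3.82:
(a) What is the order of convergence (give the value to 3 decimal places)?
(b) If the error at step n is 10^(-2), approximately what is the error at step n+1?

(a) Secant method has superlinear convergence with order φ = (1+√5)/2 ≈ 1.618.
    This means |e_{n+1}| ≈ C|e_n|^1.618.

(b) With |e_n| = 10^(-2) and C = 3.82:
    |e_{n+1}| ≈ 3.82 × (10^(-2))^1.618 = 3.82 × 10^(-3.24)

(a) ≈ 1.618 (golden ratio); (b) |e_{n+1}| ≈ 2.218e-03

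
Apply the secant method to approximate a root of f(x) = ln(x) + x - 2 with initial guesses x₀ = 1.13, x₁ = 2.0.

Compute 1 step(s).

f(x) = ln(x) + x - 2
x₀ = 1.13, x₁ = 2.0

Secant formula: x_{n+1} = x_n - f(x_n)(x_n - x_{n-1})/(f(x_n) - f(x_{n-1}))

Iteration 1:
  f(1.130000) = -0.747782
  f(2.000000) = 0.693147
  x_2 = 2.000000 - 0.693147×(2.000000 - 1.130000)/(0.693147 - (-0.747782))
       = 1.581494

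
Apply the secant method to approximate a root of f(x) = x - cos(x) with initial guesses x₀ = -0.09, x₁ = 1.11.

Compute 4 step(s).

f(x) = x - cos(x)
x₀ = -0.09, x₁ = 1.11

Secant formula: x_{n+1} = x_n - f(x_n)(x_n - x_{n-1})/(f(x_n) - f(x_{n-1}))

Iteration 1:
  f(-0.090000) = -1.085953
  f(1.110000) = 0.665338
  x_2 = 1.110000 - 0.665338×(1.110000 - (-0.090000))/(0.665338 - (-1.085953))
       = 0.654104
Iteration 2:
  f(1.110000) = 0.665338
  f(0.654104) = -0.139489
  x_3 = 0.654104 - (-0.139489)×(0.654104 - 1.110000)/(-0.139489 - 0.665338)
       = 0.733118
Iteration 3:
  f(0.654104) = -0.139489
  f(0.733118) = -0.009973
  x_4 = 0.733118 - (-0.009973)×(0.733118 - 0.654104)/(-0.009973 - (-0.139489))
       = 0.739203
Iteration 4:
  f(0.733118) = -0.009973
  f(0.739203) = 0.000196
  x_5 = 0.739203 - 0.000196×(0.739203 - 0.733118)/(0.000196 - (-0.009973))
       = 0.739085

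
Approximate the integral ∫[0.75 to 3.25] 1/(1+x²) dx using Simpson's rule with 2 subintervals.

f(x) = 1/(1+x²)
a = 0.75, b = 3.25, n = 2
h = (b - a)/n = 1.250000

Simpson's rule: (h/3)[f(x₀) + 4f(x₁) + 2f(x₂) + ... + f(xₙ)]

x_0 = 0.7500, f(x_0) = 0.640000, coefficient = 1
x_1 = 2.0000, f(x_1) = 0.200000, coefficient = 4
x_2 = 3.2500, f(x_2) = 0.086486, coefficient = 1

I ≈ (1.250000/3) × 1.526486 = 0.636036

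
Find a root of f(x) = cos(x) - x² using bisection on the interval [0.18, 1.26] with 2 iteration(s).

f(x) = cos(x) - x²
Initial interval: [0.18, 1.26]

Iteration 1:
  c_1 = (0.180000 + 1.260000)/2 = 0.720000
  f(c_1) = f(0.720000) = 0.233406
  f(a) × f(c) ≥ 0, new interval: [0.720000, 1.260000]
Iteration 2:
  c_2 = (0.720000 + 1.260000)/2 = 0.990000
  f(c_2) = f(0.990000) = -0.431410
  f(a) × f(c) < 0, new interval: [0.720000, 0.990000]

After 2 iteration(s), the approximation is c_2 = 0.990000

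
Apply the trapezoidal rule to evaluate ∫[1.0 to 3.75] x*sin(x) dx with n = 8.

f(x) = x*sin(x)
a = 1.0, b = 3.75, n = 8
h = (b - a)/n = 0.343750

Trapezoidal rule: (h/2)[f(x₀) + 2f(x₁) + 2f(x₂) + ... + f(xₙ)]

x_0 = 1.0000, f(x_0) = 0.841471, coefficient = 1
x_1 = 1.3438, f(x_1) = 1.309263, coefficient = 2
x_2 = 1.6875, f(x_2) = 1.676021, coefficient = 2
x_3 = 2.0312, f(x_3) = 1.819697, coefficient = 2
x_4 = 2.3750, f(x_4) = 1.647502, coefficient = 2
x_5 = 2.7188, f(x_5) = 1.115651, coefficient = 2
x_6 = 3.0625, f(x_6) = 0.241969, coefficient = 2
x_7 = 3.4062, f(x_7) = -0.891002, coefficient = 2
x_8 = 3.7500, f(x_8) = -2.143355, coefficient = 1

I ≈ (0.343750/2) × 12.536320 = 2.154680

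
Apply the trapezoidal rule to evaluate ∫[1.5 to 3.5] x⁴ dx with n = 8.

f(x) = x⁴
a = 1.5, b = 3.5, n = 8
h = (b - a)/n = 0.250000

Trapezoidal rule: (h/2)[f(x₀) + 2f(x₁) + 2f(x₂) + ... + f(xₙ)]

x_0 = 1.5000, f(x_0) = 5.062500, coefficient = 1
x_1 = 1.7500, f(x_1) = 9.378906, coefficient = 2
x_2 = 2.0000, f(x_2) = 16.000000, coefficient = 2
x_3 = 2.2500, f(x_3) = 25.628906, coefficient = 2
x_4 = 2.5000, f(x_4) = 39.062500, coefficient = 2
x_5 = 2.7500, f(x_5) = 57.191406, coefficient = 2
x_6 = 3.0000, f(x_6) = 81.000000, coefficient = 2
x_7 = 3.2500, f(x_7) = 111.566406, coefficient = 2
x_8 = 3.5000, f(x_8) = 150.062500, coefficient = 1

I ≈ (0.250000/2) × 834.781250 = 104.347656
Exact value: 103.525000
Error: 0.822656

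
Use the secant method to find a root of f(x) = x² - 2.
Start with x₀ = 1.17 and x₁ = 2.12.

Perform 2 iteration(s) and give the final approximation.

f(x) = x² - 2
x₀ = 1.17, x₁ = 2.12

Secant formula: x_{n+1} = x_n - f(x_n)(x_n - x_{n-1})/(f(x_n) - f(x_{n-1}))

Iteration 1:
  f(1.170000) = -0.631100
  f(2.120000) = 2.494400
  x_2 = 2.120000 - 2.494400×(2.120000 - 1.170000)/(2.494400 - (-0.631100))
       = 1.361824
Iteration 2:
  f(2.120000) = 2.494400
  f(1.361824) = -0.145436
  x_3 = 1.361824 - (-0.145436)×(1.361824 - 2.120000)/(-0.145436 - 2.494400)
       = 1.403594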